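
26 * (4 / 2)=52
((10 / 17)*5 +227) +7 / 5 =19664 / 85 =231.34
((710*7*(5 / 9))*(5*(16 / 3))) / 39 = 1988000 / 1053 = 1887.94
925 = 925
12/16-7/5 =-13/20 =-0.65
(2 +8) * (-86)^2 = 73960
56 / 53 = 1.06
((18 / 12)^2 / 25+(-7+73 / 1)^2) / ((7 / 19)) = 8276571 / 700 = 11823.67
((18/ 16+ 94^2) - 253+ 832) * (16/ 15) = 150658/ 15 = 10043.87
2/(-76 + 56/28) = -1/37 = -0.03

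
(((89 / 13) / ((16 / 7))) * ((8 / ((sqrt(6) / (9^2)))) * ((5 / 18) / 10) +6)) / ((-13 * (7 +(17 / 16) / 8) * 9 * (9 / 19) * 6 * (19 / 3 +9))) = -23674 * sqrt(6) / 95818437 - 47348 / 95818437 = -0.00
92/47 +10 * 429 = 201722/47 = 4291.96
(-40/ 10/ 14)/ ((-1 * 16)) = 1/ 56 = 0.02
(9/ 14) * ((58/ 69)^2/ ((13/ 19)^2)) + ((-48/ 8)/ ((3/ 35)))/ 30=-2559043/ 1877421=-1.36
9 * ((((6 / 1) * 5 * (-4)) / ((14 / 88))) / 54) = -880 / 7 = -125.71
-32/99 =-0.32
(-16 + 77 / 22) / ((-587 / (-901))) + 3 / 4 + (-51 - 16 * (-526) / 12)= 4451081 / 7044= 631.90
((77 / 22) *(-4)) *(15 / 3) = -70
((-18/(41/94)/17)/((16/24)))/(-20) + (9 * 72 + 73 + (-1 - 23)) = 4859359/6970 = 697.18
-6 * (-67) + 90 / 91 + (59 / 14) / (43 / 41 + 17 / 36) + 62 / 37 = 407.44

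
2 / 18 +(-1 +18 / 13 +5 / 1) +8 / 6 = 799 / 117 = 6.83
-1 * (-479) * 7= 3353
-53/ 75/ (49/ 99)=-1749/ 1225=-1.43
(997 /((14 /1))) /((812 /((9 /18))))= 997 /22736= 0.04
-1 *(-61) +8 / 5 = 313 / 5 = 62.60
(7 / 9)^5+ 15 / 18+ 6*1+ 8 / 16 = 449833 / 59049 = 7.62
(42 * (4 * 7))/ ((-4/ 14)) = -4116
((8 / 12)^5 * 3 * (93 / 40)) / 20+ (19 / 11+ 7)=65141 / 7425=8.77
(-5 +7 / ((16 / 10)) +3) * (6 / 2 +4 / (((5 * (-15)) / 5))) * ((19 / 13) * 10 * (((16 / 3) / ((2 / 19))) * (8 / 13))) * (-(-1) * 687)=1030386416 / 507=2032320.35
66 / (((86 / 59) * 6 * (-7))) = -649 / 602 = -1.08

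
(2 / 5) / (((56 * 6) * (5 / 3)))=1 / 1400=0.00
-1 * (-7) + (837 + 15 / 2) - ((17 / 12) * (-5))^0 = 1701 / 2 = 850.50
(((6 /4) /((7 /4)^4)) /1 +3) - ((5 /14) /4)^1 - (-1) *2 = 97397 /19208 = 5.07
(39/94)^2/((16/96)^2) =13689/2209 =6.20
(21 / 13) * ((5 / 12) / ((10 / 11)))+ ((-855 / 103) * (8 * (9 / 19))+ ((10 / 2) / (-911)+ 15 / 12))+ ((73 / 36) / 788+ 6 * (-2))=-41.47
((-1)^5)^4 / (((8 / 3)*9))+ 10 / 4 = 61 / 24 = 2.54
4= 4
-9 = -9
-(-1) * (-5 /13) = -5 /13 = -0.38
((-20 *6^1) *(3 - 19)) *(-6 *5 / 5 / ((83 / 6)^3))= -2488320 / 571787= -4.35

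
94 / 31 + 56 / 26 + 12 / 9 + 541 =661951 / 1209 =547.52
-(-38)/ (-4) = -19/ 2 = -9.50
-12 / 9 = -1.33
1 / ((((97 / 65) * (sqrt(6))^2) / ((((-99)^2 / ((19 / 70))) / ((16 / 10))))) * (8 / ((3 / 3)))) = 37162125 / 117952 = 315.06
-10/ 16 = -5/ 8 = -0.62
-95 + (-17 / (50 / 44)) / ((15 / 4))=-37121 / 375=-98.99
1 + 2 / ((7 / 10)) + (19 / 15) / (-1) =272 / 105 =2.59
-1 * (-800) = 800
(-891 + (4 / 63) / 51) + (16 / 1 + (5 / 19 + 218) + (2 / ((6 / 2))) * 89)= -36469616 / 61047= -597.40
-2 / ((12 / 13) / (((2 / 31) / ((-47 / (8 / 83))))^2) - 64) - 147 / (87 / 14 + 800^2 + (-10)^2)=-90305272272398 / 393166127586881045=-0.00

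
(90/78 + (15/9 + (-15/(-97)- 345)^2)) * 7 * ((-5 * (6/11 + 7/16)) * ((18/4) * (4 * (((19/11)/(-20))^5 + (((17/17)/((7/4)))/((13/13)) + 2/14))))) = -5835996150908594963809917/110946317740544000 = -52601981.48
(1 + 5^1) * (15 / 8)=45 / 4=11.25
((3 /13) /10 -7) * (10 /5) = -13.95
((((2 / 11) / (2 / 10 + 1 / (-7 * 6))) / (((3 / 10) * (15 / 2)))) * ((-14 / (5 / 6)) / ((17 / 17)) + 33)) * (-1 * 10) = -30240 / 407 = -74.30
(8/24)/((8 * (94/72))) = 3/94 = 0.03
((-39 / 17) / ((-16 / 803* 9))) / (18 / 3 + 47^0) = 10439 / 5712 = 1.83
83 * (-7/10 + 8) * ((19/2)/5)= 115121/100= 1151.21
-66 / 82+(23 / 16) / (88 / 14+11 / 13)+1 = 168885 / 425744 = 0.40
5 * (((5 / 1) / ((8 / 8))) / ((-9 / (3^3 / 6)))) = -25 / 2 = -12.50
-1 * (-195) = 195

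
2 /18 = 1 /9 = 0.11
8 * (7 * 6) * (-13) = -4368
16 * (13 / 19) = 208 / 19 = 10.95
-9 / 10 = -0.90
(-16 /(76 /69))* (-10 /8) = 345 /19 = 18.16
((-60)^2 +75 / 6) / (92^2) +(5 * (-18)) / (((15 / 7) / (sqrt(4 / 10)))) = 7225 / 16928-42 * sqrt(10) / 5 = -26.14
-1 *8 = -8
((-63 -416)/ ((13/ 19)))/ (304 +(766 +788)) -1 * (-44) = 43.62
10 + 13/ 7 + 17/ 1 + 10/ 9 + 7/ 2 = 4217/ 126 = 33.47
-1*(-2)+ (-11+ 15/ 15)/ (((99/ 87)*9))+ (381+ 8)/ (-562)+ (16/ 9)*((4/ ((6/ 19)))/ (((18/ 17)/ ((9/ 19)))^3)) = 141457379/ 60255954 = 2.35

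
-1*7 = -7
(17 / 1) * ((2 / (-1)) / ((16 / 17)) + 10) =1071 / 8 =133.88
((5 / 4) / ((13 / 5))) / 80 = 5 / 832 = 0.01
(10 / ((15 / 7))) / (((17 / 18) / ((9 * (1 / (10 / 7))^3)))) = 64827 / 4250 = 15.25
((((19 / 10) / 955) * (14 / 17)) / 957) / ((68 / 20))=133 / 264127215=0.00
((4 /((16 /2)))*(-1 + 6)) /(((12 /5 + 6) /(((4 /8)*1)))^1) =25 /168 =0.15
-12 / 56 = -3 / 14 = -0.21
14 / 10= 7 / 5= 1.40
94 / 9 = 10.44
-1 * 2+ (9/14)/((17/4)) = -1.85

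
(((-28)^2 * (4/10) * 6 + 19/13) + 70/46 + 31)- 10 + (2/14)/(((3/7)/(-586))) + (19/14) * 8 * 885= 355354397/31395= 11318.82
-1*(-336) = 336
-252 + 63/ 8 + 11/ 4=-1931/ 8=-241.38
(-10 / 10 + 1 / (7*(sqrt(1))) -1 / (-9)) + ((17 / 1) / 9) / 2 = 0.20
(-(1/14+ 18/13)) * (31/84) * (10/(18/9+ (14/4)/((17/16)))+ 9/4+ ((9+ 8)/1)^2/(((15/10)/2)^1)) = -16454645/78624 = -209.28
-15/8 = -1.88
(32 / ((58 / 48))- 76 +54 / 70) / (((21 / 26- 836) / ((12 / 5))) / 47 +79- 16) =-725530728 / 827485855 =-0.88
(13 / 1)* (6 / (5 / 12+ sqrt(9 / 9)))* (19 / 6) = 2964 / 17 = 174.35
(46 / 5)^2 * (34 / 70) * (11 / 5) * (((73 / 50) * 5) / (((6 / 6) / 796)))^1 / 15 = 11496435368 / 328125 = 35036.76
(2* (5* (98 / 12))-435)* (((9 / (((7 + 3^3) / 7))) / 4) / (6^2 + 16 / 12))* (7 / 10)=-3339 / 1088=-3.07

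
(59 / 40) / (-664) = -59 / 26560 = -0.00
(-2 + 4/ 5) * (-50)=60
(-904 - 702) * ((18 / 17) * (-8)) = 231264 / 17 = 13603.76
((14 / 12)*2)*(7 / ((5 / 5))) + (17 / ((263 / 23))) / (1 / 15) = 30482 / 789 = 38.63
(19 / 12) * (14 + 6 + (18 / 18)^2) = 33.25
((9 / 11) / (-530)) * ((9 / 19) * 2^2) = -162 / 55385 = -0.00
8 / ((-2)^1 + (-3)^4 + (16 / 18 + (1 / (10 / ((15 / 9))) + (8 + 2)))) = 144 / 1621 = 0.09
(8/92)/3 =2/69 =0.03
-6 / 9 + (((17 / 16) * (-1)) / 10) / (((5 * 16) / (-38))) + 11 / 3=19523 / 6400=3.05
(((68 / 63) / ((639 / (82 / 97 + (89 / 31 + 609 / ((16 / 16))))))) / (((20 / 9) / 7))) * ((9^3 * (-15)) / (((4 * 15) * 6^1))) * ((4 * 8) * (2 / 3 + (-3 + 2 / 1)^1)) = 1127572056 / 1067485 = 1056.29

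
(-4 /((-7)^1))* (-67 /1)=-268 /7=-38.29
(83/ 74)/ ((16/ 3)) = 249/ 1184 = 0.21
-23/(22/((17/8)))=-391/176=-2.22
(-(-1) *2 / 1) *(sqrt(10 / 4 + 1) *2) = 2 *sqrt(14) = 7.48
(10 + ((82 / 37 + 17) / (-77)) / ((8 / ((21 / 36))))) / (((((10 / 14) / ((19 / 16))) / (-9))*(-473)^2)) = -155613591 / 233107719680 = -0.00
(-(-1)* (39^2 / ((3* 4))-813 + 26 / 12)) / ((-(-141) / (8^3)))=-1050752 / 423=-2484.05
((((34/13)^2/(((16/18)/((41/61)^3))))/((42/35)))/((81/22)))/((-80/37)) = -0.24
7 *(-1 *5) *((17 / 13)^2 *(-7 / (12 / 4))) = 70805 / 507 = 139.65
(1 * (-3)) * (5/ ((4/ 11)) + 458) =-5661/ 4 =-1415.25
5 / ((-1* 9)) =-0.56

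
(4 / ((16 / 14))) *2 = 7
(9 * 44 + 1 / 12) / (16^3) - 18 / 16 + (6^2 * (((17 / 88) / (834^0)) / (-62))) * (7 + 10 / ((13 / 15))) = -677152543 / 217890816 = -3.11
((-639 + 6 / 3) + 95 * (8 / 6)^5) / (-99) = 57511 / 24057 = 2.39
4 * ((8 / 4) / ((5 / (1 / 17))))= 8 / 85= 0.09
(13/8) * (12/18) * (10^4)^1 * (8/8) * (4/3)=130000/9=14444.44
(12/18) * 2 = 4/3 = 1.33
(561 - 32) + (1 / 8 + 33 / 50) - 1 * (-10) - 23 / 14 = 753399 / 1400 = 538.14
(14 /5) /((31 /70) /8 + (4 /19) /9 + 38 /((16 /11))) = 268128 /2509271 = 0.11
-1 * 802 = -802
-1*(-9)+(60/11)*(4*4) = 1059/11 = 96.27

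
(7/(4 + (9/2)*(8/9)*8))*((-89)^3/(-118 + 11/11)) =4934783/4212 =1171.60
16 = 16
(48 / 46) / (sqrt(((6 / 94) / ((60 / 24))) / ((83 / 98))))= 4* sqrt(58515) / 161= 6.01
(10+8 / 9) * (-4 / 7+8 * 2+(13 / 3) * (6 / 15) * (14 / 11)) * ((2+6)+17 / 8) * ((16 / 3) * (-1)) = -570304 / 55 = -10369.16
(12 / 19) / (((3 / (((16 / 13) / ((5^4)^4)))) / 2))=128 / 37689208984375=0.00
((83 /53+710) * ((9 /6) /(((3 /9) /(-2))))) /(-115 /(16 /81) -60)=1810224 /181525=9.97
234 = 234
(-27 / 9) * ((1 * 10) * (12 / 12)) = -30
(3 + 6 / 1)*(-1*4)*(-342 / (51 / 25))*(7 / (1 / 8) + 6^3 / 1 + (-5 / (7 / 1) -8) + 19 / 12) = 190228950 / 119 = 1598562.61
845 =845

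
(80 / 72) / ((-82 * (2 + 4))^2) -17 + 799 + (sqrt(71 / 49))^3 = 71 * sqrt(71) / 343 + 851823221 / 1089288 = 783.74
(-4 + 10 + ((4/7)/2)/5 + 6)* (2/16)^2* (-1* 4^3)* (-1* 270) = 22788/7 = 3255.43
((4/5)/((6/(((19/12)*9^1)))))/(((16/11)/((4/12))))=209/480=0.44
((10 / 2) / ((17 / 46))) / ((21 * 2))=115 / 357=0.32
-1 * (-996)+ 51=1047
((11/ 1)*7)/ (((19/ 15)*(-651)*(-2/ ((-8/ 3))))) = -220/ 1767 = -0.12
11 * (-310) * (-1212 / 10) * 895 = 369896340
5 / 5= 1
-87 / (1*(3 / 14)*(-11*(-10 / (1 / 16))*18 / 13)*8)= -2639 / 126720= -0.02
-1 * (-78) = 78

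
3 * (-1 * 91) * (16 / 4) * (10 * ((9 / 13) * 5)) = -37800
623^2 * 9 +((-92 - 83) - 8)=3492978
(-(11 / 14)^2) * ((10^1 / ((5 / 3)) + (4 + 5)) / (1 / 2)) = -1815 / 98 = -18.52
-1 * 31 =-31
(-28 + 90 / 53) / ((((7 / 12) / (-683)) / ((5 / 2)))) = 28563060 / 371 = 76989.38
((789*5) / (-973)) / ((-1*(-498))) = -1315 / 161518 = -0.01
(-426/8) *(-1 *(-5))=-1065/4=-266.25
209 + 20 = 229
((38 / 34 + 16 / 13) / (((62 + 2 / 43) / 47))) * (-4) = -1048899 / 147407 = -7.12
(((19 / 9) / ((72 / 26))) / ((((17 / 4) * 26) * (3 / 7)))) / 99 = 133 / 817938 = 0.00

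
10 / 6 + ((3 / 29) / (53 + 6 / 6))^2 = 454141 / 272484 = 1.67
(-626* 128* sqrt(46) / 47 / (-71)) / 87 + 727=80128* sqrt(46) / 290319 + 727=728.87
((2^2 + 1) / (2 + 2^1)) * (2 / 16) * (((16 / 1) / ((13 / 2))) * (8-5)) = 15 / 13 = 1.15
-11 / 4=-2.75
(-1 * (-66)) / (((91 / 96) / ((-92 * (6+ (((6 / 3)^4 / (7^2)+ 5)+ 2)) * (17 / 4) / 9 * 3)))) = -539242176 / 4459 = -120933.43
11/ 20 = 0.55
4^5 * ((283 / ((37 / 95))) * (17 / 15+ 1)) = 176193536 / 111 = 1587329.15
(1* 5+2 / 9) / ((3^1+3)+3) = 47 / 81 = 0.58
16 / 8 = 2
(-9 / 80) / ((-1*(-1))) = -9 / 80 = -0.11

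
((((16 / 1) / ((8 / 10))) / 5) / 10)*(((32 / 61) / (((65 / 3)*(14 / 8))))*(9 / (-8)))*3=-2592 / 138775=-0.02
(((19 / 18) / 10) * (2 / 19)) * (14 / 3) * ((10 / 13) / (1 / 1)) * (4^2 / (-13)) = -224 / 4563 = -0.05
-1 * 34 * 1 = -34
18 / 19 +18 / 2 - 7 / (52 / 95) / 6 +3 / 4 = 50779 / 5928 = 8.57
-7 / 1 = -7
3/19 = 0.16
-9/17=-0.53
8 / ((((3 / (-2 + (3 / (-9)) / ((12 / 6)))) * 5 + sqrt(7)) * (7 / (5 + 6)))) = -102960 / 48419-14872 * sqrt(7) / 48419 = -2.94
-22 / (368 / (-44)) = 121 / 46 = 2.63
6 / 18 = 1 / 3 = 0.33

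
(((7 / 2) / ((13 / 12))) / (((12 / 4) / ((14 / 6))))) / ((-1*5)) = -98 / 195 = -0.50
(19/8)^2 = 5.64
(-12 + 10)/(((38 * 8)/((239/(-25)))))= 239/3800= 0.06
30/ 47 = 0.64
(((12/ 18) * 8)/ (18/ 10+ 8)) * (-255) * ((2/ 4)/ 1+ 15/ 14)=-218.08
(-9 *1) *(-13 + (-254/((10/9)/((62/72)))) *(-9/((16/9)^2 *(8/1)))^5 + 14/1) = -13780523946923212257/720575940379279360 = -19.12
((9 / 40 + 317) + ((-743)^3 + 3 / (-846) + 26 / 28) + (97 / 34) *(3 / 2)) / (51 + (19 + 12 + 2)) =-275291096280379 / 56377440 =-4883001.01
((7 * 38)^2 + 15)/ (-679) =-70771/ 679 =-104.23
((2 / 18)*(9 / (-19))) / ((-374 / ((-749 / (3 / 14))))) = -5243 / 10659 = -0.49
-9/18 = -1/2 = -0.50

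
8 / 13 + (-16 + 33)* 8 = 1776 / 13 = 136.62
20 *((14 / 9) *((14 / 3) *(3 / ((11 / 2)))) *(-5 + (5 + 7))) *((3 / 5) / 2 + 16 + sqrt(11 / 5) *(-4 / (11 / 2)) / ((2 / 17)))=894544 / 99 - 746368 *sqrt(55) / 1089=3952.96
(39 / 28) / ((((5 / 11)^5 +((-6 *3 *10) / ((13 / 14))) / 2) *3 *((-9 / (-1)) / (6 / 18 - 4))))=299393809 / 153380028060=0.00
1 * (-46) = -46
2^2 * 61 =244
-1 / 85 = -0.01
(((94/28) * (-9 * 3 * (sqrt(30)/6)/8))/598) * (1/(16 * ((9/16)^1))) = -47 * sqrt(30)/133952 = -0.00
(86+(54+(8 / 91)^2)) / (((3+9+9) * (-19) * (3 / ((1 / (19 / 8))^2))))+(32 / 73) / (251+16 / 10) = -696533242336 / 36657921610947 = -0.02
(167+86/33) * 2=11194/33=339.21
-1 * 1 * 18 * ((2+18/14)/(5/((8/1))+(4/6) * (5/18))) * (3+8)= -983664/1225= -802.99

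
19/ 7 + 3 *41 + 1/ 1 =887/ 7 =126.71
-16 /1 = -16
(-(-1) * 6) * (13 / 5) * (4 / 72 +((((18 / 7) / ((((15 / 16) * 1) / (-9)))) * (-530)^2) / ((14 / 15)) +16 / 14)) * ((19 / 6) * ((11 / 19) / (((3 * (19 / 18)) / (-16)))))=14992884519184 / 13965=1073604333.63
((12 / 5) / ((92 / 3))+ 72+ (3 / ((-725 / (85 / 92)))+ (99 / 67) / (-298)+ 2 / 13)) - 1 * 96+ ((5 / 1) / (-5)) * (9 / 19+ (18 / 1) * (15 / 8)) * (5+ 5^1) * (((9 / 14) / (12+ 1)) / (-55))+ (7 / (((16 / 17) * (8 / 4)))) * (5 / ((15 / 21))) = 3993723215871 / 1558659366880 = 2.56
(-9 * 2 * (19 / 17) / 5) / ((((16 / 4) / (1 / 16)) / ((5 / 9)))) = -19 / 544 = -0.03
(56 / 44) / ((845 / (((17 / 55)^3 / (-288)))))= -34391 / 222689610000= -0.00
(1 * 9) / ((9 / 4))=4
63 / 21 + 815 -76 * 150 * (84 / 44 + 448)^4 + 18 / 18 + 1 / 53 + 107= -362452029762131878561 / 775973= -467093609909277.61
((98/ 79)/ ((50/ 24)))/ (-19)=-0.03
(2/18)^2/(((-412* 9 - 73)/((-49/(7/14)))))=98/306261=0.00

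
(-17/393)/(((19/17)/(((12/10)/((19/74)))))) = -42772/236455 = -0.18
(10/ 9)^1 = 10/ 9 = 1.11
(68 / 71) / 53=0.02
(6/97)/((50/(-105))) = -0.13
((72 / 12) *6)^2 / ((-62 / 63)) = -40824 / 31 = -1316.90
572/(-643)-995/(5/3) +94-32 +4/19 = -6544391/12217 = -535.68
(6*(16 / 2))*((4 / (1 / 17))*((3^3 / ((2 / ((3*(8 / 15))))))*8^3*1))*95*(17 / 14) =29148512256 / 7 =4164073179.43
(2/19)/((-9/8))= -16/171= -0.09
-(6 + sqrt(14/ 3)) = -6 - sqrt(42)/ 3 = -8.16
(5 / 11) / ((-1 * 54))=-0.01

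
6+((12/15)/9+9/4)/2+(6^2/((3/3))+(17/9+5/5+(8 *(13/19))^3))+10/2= 177008773/823080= 215.06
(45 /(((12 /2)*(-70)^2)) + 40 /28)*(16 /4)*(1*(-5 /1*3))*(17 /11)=-132.61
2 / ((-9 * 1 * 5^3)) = -2 / 1125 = -0.00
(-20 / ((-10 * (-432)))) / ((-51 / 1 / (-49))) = -49 / 11016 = -0.00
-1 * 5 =-5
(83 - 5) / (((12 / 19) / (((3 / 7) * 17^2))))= 214149 / 14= 15296.36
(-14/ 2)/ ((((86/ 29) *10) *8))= -203/ 6880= -0.03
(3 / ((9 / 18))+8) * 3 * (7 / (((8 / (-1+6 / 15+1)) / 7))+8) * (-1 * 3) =-13167 / 10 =-1316.70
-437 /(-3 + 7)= -437 /4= -109.25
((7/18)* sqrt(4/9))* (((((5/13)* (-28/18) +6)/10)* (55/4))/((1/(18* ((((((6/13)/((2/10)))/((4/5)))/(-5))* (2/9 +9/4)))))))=-2706935/54756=-49.44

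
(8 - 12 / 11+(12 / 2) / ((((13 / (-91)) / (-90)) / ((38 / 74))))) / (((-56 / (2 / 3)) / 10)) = -1982080 / 8547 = -231.90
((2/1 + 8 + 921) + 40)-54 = 917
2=2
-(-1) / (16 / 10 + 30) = 5 / 158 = 0.03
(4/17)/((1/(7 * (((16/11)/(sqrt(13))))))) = 448 * sqrt(13)/2431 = 0.66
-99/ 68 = -1.46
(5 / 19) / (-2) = -5 / 38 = -0.13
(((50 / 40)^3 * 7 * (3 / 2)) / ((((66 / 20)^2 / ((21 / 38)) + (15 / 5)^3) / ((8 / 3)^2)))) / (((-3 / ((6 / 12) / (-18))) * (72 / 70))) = 5359375 / 190671408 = 0.03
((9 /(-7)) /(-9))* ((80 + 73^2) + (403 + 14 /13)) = 830.44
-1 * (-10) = 10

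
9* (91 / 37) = 819 / 37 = 22.14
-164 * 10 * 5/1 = -8200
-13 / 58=-0.22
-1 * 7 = -7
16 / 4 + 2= 6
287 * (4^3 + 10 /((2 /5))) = 25543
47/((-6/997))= -7809.83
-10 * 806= -8060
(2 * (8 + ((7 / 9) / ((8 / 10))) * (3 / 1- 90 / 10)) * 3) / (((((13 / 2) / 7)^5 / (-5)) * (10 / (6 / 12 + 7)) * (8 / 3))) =-756315 / 28561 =-26.48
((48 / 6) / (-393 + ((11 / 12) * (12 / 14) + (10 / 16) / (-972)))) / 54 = -0.00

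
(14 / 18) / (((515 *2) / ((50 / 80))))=7 / 14832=0.00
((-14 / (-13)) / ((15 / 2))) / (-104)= -7 / 5070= -0.00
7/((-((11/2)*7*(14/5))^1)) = -5/77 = -0.06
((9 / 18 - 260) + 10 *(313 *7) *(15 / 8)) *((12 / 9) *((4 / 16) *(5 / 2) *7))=1905015 / 8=238126.88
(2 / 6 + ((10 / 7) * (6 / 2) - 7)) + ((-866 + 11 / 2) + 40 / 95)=-688243 / 798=-862.46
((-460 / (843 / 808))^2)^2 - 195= 19084323406462011525805 / 505022001201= 37789093071.35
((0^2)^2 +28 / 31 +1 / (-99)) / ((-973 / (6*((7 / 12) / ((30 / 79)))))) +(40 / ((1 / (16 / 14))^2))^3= 429420535563763189 / 3011280273540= 142603.97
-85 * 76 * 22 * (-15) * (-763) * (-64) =104100057600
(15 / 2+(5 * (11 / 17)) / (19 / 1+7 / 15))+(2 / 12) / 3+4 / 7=2593543 / 312732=8.29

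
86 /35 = 2.46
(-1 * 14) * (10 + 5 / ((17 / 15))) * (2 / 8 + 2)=-15435 / 34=-453.97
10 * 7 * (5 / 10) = 35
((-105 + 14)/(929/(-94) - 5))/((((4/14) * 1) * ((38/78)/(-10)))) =-11676210/26581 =-439.27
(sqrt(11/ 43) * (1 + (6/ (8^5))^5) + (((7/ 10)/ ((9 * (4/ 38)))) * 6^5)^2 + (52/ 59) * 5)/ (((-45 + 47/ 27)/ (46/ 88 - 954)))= 1337292727126854023414024577 * sqrt(473)/ 2608937476592095673339346944 + 13788900848723859/ 18950800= 727615776.64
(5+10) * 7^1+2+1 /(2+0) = 215 /2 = 107.50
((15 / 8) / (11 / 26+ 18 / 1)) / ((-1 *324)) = -65 / 206928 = -0.00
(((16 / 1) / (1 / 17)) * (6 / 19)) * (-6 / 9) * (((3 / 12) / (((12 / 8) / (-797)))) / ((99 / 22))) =867136 / 513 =1690.32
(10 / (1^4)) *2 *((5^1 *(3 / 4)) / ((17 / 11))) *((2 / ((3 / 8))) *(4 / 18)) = 8800 / 153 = 57.52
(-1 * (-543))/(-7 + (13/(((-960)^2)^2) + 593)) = 461195182080000/497717084160013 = 0.93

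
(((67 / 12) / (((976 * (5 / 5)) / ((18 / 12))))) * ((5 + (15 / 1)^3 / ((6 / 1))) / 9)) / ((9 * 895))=15209 / 226416384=0.00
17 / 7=2.43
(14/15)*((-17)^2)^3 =337925966/15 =22528397.73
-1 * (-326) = 326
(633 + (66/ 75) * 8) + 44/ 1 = 17101/ 25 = 684.04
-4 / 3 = -1.33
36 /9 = 4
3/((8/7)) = 21/8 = 2.62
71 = 71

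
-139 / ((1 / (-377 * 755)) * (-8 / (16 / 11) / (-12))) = 949542360 / 11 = 86322032.73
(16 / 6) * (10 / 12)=20 / 9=2.22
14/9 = 1.56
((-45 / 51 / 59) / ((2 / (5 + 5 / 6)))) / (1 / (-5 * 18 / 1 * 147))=1157625 / 2006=577.08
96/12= 8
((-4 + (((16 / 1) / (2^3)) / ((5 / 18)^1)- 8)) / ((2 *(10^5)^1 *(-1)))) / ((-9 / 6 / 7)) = -7 / 62500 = -0.00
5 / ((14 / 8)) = 20 / 7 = 2.86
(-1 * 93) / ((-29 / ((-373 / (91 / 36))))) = -1248804 / 2639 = -473.21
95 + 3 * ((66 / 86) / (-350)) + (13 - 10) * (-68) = -1640549 / 15050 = -109.01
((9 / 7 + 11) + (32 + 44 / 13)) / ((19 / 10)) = 43380 / 1729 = 25.09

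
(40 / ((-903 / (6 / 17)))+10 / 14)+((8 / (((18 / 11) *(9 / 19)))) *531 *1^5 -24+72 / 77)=2764969609 / 506583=5458.08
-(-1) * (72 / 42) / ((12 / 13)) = 13 / 7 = 1.86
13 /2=6.50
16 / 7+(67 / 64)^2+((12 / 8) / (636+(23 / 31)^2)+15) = 322444262963 / 17539379200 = 18.38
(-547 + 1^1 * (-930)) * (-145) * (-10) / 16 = -1070825 / 8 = -133853.12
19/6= 3.17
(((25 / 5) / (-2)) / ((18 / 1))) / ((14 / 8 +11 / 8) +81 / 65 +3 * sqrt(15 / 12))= -1477450 / 19120761 +169000 * sqrt(5) / 6373587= -0.02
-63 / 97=-0.65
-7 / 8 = -0.88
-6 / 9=-2 / 3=-0.67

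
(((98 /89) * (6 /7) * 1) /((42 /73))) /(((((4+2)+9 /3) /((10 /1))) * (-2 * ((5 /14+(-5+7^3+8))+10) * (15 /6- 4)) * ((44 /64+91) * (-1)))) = -327040 /17587227789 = -0.00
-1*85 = -85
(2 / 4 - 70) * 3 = -417 / 2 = -208.50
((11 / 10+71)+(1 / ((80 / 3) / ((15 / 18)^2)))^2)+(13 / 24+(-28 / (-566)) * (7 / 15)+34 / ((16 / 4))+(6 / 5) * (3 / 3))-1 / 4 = 4283351087 / 52162560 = 82.12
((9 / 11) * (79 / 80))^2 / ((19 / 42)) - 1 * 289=-287.56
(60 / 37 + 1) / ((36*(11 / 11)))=97 / 1332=0.07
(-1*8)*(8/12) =-16/3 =-5.33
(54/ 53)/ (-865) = -54/ 45845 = -0.00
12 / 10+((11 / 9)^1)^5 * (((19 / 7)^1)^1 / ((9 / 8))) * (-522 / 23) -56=-9704015666 / 47534445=-204.15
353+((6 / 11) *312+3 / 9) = 17276 / 33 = 523.52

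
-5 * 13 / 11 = -65 / 11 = -5.91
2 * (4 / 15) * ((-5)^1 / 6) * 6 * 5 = -40 / 3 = -13.33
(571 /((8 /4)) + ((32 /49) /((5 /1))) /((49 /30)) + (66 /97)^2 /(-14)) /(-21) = -12901585087 /948822378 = -13.60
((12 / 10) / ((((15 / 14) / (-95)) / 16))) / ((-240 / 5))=532 / 15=35.47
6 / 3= 2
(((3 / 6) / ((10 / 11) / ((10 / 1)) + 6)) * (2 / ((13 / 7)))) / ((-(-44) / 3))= 21 / 3484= 0.01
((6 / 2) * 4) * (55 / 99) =20 / 3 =6.67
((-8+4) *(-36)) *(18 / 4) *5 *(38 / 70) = 12312 / 7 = 1758.86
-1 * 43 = -43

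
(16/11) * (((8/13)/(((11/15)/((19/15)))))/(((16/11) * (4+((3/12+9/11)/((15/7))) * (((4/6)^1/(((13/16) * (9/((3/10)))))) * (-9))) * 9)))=475/15594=0.03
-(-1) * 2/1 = 2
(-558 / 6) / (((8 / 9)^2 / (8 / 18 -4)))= 837 / 2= 418.50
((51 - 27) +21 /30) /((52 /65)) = 30.88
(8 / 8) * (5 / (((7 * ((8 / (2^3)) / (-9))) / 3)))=-135 / 7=-19.29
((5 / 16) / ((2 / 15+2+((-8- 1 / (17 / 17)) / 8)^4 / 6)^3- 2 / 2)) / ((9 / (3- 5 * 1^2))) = -128849018880000 / 23803636604880349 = -0.01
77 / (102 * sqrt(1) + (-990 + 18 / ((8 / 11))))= -308 / 3453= -0.09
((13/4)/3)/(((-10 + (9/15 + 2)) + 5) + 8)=0.19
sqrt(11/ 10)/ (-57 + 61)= sqrt(110)/ 40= 0.26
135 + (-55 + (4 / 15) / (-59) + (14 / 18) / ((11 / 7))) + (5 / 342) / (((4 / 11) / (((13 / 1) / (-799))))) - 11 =82157503163 / 1182296280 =69.49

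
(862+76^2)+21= 6659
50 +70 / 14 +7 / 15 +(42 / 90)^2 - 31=5554 / 225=24.68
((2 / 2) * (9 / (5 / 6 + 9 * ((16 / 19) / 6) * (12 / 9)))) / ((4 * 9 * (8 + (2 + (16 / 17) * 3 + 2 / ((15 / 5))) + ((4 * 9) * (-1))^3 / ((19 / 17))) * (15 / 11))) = -0.00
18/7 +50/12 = 283/42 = 6.74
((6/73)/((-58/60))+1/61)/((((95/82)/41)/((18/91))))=-536353308/1116389365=-0.48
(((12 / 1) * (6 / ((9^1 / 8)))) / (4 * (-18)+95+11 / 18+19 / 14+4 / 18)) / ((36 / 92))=448 / 69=6.49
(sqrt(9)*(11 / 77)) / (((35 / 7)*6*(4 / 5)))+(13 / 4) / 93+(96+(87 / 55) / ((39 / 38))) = 363412961 / 3723720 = 97.59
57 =57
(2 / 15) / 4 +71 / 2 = 533 / 15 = 35.53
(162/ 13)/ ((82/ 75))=6075/ 533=11.40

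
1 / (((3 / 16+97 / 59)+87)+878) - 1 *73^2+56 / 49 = -34038729647 / 6388823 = -5327.86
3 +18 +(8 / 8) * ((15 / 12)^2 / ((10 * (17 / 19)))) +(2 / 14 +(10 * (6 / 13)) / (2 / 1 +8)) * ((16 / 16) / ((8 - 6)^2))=1055709 / 49504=21.33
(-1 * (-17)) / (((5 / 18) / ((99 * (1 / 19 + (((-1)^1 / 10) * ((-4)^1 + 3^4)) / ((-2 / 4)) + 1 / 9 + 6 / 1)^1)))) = 62058942 / 475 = 130650.40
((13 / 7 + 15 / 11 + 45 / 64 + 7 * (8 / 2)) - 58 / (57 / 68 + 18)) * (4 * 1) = 26013167 / 225456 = 115.38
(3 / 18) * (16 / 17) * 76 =608 / 51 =11.92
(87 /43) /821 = 87 /35303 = 0.00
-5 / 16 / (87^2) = -5 / 121104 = -0.00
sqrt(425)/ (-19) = -5 * sqrt(17)/ 19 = -1.09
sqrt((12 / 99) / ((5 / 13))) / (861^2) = 2 * sqrt(2145) / 122317965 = 0.00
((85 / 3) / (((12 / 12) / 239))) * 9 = 60945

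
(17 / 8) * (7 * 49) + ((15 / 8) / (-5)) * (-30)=5921 / 8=740.12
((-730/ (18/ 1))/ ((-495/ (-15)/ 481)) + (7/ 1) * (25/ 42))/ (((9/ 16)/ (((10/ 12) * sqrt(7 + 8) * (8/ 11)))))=-55784800 * sqrt(15)/ 88209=-2449.34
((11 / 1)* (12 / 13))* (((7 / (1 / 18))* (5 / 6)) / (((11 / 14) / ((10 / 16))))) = 11025 / 13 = 848.08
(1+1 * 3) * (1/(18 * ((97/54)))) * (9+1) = 120/97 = 1.24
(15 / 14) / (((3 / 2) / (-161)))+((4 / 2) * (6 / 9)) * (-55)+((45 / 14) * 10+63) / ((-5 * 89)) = -1761973 / 9345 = -188.55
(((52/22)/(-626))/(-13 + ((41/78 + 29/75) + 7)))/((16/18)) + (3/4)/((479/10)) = 359794005/21815577916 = 0.02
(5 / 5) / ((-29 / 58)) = -2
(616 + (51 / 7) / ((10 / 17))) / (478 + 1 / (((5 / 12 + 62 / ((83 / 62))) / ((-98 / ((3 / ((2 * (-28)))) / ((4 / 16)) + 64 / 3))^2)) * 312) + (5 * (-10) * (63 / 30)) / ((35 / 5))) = 2991377812955311 / 2204079936741970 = 1.36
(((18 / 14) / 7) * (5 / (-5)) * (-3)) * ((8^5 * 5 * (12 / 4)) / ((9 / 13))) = 19169280 / 49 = 391209.80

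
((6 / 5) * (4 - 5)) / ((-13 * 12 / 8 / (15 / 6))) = 2 / 13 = 0.15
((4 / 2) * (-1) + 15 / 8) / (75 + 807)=-1 / 7056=-0.00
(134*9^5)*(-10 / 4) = -19781415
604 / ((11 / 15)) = 9060 / 11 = 823.64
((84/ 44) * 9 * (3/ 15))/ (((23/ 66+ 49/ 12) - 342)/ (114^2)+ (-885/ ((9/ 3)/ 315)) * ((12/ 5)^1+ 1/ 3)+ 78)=-3274992/ 241993082435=-0.00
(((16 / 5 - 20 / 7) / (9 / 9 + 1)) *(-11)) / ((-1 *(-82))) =-33 / 1435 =-0.02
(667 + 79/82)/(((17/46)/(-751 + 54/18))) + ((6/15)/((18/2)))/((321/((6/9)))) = -2402071010296/1776735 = -1351957.95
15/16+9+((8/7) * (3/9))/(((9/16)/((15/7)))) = 80359/7056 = 11.39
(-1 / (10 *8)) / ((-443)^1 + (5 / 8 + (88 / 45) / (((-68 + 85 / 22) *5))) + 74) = 0.00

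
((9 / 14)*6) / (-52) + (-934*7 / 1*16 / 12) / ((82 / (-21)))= 33316541 / 14924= 2232.41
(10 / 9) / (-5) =-2 / 9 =-0.22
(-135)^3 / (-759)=820125 / 253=3241.60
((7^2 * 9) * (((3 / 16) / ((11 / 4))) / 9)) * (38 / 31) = 2793 / 682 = 4.10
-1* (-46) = 46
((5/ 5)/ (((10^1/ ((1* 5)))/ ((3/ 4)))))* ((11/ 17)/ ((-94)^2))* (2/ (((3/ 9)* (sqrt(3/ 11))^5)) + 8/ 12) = 11/ 600848 + 1331* sqrt(33)/ 1802544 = 0.00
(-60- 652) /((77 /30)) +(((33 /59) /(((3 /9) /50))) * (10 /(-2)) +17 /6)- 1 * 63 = -20635963 /27258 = -757.06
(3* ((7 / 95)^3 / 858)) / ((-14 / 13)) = -49 / 37724500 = -0.00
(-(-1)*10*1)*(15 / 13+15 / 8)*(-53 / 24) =-27825 / 416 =-66.89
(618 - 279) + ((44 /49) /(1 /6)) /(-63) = 348743 /1029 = 338.91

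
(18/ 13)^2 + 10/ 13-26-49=-12221/ 169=-72.31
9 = 9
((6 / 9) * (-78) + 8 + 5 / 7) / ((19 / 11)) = -3333 / 133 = -25.06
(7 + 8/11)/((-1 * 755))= -0.01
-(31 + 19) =-50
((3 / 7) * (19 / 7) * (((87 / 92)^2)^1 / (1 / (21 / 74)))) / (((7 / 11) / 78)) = 555254271 / 15345232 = 36.18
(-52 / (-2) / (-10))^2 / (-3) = -2.25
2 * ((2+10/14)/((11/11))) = 5.43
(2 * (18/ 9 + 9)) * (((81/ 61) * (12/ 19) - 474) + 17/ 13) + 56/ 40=-781930621/ 75335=-10379.38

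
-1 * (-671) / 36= 671 / 36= 18.64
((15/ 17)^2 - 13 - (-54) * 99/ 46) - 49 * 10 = -2565769/ 6647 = -386.00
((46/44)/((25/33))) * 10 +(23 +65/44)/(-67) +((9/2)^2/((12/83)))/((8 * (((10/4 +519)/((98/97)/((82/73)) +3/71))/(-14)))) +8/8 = 34708810032779/2480605389680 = 13.99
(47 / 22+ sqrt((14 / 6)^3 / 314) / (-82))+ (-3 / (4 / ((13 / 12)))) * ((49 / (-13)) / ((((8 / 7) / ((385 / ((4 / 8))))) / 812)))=294879191 / 176 - 7 * sqrt(6594) / 231732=1675449.95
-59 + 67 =8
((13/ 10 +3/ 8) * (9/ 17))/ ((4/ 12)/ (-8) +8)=1809/ 16235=0.11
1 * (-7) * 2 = -14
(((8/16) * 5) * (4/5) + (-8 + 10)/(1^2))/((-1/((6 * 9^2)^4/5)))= -223154201664/5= -44630840332.80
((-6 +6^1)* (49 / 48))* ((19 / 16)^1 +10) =0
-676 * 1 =-676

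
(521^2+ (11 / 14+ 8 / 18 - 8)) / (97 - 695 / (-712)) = 2770.41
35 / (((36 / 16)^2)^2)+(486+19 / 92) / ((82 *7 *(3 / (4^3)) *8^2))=13926497 / 8450568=1.65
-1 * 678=-678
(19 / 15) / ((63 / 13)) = 247 / 945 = 0.26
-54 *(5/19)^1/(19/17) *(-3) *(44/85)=7128/361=19.75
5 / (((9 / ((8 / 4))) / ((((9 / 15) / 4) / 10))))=1 / 60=0.02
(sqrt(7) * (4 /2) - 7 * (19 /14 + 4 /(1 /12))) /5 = -691 /10 + 2 * sqrt(7) /5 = -68.04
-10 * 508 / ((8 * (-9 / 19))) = 12065 / 9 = 1340.56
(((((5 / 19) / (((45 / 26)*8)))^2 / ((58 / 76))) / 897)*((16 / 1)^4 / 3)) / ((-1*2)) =-53248 / 9238617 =-0.01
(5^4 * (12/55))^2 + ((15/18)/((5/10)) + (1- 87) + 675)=19185.71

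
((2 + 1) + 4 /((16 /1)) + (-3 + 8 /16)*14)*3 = -381 /4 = -95.25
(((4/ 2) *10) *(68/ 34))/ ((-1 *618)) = -20/ 309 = -0.06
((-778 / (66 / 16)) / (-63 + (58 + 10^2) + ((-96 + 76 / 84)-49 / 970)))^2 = 1785988740121600 / 1066610281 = 1674452.96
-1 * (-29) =29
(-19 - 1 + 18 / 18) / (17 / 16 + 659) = -304 / 10561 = -0.03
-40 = -40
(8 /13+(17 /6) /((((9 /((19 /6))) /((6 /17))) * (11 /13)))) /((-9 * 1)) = -7963 /69498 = -0.11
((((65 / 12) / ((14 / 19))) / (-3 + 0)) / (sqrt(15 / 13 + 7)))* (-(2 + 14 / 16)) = 28405* sqrt(1378) / 427392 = 2.47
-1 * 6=-6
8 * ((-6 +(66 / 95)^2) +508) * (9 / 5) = 326513232 / 45125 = 7235.75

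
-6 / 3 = -2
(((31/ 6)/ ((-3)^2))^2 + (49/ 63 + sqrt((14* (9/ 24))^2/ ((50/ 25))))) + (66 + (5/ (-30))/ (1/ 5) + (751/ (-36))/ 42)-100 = -1397107/ 40824 + 21* sqrt(2)/ 8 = -30.51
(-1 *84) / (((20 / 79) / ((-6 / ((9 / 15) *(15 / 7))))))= 7742 / 5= 1548.40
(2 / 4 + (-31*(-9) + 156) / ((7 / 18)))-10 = 15527 / 14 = 1109.07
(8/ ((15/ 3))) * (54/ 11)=432/ 55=7.85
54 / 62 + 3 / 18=193 / 186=1.04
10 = 10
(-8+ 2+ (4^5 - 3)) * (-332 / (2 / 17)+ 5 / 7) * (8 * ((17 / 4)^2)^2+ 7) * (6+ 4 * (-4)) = 1199063003625 / 16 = 74941437726.56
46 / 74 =23 / 37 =0.62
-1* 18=-18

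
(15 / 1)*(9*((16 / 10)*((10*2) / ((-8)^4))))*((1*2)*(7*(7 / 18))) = 735 / 128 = 5.74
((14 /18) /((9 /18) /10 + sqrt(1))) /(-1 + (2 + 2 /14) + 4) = 35 /243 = 0.14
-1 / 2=-0.50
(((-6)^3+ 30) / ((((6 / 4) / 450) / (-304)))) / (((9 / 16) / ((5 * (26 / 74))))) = 52978162.16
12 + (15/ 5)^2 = 21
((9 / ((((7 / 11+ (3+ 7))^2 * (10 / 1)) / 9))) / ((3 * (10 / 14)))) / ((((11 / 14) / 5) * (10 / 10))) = 539 / 2535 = 0.21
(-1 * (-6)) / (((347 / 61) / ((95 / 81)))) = 11590 / 9369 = 1.24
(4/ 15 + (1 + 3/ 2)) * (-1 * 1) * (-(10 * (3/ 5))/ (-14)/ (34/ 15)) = -249/ 476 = -0.52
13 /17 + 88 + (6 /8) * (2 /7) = 21177 /238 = 88.98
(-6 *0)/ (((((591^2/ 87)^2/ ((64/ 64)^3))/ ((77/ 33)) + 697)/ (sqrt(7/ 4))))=0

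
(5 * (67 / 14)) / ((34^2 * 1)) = 335 / 16184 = 0.02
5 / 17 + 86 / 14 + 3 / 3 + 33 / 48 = 15469 / 1904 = 8.12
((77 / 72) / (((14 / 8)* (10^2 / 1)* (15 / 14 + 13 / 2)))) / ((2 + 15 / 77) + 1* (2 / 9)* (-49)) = -5929 / 63865000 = -0.00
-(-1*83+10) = 73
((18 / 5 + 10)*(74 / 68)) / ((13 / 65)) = 74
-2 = -2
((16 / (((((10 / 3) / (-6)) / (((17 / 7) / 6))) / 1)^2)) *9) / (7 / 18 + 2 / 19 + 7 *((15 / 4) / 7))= 64047024 / 3556175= 18.01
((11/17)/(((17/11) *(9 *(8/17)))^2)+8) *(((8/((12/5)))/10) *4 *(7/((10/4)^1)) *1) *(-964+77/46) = -43775503499/1520208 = -28795.73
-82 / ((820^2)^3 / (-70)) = 7 / 370739843200000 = 0.00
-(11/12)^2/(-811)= 0.00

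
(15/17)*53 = 795/17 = 46.76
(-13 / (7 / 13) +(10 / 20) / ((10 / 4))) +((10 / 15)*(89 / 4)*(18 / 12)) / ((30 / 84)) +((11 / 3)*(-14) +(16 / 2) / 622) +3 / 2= -74867 / 6531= -11.46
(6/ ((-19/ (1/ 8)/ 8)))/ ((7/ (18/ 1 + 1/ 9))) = -326/ 399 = -0.82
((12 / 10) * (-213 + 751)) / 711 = 1076 / 1185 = 0.91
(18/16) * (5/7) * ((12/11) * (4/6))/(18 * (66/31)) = 0.02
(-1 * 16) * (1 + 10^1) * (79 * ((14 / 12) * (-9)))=145992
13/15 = 0.87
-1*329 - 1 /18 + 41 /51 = -100445 /306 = -328.25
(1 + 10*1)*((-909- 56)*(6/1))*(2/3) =-42460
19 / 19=1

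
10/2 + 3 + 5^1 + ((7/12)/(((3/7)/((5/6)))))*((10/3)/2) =9649/648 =14.89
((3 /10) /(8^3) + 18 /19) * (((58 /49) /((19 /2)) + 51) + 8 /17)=48.91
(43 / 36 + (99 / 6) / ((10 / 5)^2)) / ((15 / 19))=7277 / 1080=6.74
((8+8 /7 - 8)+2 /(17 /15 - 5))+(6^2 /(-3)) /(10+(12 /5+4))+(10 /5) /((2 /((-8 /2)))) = -34175 /8323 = -4.11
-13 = -13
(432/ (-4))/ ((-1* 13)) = 8.31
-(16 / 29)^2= -256 / 841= -0.30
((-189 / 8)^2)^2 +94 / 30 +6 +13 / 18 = 311530.81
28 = 28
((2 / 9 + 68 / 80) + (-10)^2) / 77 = 2599 / 1980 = 1.31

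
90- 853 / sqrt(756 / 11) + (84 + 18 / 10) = 879 / 5- 853 * sqrt(231) / 126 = 72.91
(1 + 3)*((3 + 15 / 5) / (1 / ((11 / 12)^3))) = 1331 / 72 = 18.49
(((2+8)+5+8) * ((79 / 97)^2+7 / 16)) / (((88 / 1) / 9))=34303833 / 13247872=2.59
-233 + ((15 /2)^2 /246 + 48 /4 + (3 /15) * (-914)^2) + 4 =273654383 /1640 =166862.43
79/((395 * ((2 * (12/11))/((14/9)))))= 77/540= 0.14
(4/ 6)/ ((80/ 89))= 89/ 120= 0.74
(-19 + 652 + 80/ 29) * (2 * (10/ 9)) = 368740/ 261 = 1412.80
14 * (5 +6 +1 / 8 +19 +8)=2135 / 4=533.75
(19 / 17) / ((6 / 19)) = 361 / 102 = 3.54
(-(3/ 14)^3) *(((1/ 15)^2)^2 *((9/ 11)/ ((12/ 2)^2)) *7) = -1/ 32340000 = -0.00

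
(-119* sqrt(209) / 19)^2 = 155771 / 19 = 8198.47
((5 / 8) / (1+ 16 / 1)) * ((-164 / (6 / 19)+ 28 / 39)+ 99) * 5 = -136375 / 1768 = -77.14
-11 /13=-0.85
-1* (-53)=53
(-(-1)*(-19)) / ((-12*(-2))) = -19 / 24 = -0.79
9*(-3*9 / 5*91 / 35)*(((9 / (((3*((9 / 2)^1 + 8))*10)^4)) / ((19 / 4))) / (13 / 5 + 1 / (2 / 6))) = -351 / 162353515625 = -0.00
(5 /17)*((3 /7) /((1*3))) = 5 /119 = 0.04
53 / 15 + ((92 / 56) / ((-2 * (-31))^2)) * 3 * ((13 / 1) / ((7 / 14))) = 1439579 / 403620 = 3.57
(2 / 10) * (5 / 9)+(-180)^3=-52487999 / 9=-5831999.89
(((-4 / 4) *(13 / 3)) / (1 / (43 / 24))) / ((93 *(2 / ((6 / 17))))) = -559 / 37944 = -0.01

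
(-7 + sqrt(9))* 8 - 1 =-33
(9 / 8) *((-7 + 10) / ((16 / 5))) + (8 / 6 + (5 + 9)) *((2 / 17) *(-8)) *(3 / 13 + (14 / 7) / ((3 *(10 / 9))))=-10.93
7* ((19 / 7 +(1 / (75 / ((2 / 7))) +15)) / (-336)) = -4651 / 12600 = -0.37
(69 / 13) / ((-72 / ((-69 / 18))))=529 / 1872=0.28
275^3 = 20796875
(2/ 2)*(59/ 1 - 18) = 41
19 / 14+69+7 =1083 / 14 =77.36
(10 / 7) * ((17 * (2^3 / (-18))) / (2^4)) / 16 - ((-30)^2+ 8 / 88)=-19961351 / 22176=-900.13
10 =10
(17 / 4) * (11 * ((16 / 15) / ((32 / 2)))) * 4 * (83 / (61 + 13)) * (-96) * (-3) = 745008 / 185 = 4027.07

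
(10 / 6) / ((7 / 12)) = 20 / 7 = 2.86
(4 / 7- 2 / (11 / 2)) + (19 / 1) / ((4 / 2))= 1495 / 154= 9.71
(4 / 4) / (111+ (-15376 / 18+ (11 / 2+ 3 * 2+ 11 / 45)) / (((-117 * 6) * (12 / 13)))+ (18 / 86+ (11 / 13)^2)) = 423811440 / 47986219261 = 0.01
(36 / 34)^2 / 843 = 108 / 81209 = 0.00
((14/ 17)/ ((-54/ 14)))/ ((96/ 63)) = -343/ 2448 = -0.14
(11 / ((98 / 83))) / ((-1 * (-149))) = 913 / 14602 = 0.06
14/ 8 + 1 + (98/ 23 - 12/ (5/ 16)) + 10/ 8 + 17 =-13.14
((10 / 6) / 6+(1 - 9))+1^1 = -121 / 18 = -6.72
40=40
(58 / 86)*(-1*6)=-174 / 43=-4.05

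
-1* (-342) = 342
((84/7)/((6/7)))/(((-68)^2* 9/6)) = 7/3468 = 0.00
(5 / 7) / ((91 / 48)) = 240 / 637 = 0.38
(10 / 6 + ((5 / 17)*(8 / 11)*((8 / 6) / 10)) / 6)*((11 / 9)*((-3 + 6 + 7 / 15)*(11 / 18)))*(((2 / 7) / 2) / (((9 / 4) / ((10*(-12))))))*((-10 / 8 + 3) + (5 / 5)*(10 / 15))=-186648176 / 2342277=-79.69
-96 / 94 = -48 / 47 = -1.02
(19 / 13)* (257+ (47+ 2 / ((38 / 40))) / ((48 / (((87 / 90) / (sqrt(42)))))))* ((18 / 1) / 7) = 9019* sqrt(42) / 101920+ 87894 / 91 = 966.44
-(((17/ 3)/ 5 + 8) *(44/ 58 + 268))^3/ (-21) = 704297002.84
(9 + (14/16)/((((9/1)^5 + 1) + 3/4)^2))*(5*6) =270.00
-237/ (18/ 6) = -79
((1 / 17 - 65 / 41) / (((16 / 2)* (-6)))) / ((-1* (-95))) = 7 / 20910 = 0.00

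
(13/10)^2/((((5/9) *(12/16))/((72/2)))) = 18252/125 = 146.02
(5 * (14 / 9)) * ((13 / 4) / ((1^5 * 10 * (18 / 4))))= 91 / 162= 0.56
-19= -19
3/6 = 1/2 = 0.50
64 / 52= 16 / 13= 1.23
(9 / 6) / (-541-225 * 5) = -3 / 3332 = -0.00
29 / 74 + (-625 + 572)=-3893 / 74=-52.61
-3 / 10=-0.30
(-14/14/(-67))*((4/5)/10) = 2/1675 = 0.00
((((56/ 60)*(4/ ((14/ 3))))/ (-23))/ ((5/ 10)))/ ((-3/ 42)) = 112/ 115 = 0.97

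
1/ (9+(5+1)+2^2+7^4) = 1/ 2420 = 0.00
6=6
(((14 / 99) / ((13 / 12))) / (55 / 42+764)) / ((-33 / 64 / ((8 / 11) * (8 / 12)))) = -802816 / 5005532961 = -0.00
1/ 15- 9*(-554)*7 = 523531/ 15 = 34902.07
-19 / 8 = -2.38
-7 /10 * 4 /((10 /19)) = -133 /25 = -5.32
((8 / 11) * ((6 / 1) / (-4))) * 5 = -5.45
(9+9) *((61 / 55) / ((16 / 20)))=549 / 22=24.95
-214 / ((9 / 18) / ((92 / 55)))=-39376 / 55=-715.93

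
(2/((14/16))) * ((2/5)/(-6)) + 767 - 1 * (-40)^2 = -87481/105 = -833.15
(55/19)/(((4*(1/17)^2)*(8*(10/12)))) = 9537/304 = 31.37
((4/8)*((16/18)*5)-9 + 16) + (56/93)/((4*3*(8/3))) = 10313/1116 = 9.24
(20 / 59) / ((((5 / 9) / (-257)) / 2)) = -18504 / 59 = -313.63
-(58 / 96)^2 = -0.37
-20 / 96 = -5 / 24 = -0.21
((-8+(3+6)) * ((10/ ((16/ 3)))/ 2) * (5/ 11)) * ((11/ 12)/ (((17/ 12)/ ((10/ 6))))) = 125/ 272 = 0.46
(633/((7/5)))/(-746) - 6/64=-0.70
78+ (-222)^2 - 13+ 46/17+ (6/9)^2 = 7550879/153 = 49352.15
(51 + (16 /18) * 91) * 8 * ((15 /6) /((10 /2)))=4748 /9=527.56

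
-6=-6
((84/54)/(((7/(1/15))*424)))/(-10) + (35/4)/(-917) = -357881/37492200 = -0.01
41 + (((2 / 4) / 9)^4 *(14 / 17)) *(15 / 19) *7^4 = 231783563 / 5651208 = 41.01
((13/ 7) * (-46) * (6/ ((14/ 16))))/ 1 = -28704/ 49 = -585.80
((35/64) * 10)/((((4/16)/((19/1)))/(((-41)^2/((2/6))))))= 16767975/8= 2095996.88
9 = 9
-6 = -6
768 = 768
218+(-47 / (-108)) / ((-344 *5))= 40495633 / 185760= 218.00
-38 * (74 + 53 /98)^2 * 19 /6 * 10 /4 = -32106753375 /19208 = -1671530.27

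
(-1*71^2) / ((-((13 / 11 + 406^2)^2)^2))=73805281 / 10809148022226057135937761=0.00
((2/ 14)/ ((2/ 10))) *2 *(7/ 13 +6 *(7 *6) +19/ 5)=33324/ 91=366.20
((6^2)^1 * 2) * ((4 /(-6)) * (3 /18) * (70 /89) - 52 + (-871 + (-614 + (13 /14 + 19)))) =-68053676 /623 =-109235.43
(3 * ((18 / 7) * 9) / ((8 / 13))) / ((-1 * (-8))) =3159 / 224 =14.10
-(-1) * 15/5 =3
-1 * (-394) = 394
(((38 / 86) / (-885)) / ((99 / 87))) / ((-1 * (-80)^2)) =551 / 8037216000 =0.00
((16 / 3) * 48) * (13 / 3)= 3328 / 3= 1109.33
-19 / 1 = -19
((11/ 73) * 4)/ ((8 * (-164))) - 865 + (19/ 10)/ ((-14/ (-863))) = -747.88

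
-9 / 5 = -1.80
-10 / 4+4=3 / 2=1.50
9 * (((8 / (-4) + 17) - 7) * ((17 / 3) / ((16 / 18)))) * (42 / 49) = 2754 / 7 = 393.43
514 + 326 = 840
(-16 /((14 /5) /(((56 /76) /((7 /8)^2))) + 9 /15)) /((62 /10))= -25600 /34813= -0.74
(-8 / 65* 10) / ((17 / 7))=-112 / 221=-0.51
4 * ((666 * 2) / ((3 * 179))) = 1776 / 179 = 9.92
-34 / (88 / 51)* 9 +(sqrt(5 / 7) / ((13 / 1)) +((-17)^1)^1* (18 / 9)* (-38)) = sqrt(35) / 91 +49045 / 44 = 1114.72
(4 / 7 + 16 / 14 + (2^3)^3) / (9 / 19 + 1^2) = 17081 / 49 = 348.59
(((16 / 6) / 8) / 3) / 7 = 1 / 63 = 0.02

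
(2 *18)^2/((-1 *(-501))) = 432/167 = 2.59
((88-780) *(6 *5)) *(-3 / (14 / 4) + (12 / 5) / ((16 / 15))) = -202410 / 7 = -28915.71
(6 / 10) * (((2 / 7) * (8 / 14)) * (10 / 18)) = 8 / 147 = 0.05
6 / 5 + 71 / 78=2.11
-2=-2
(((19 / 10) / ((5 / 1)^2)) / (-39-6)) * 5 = -19 / 2250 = -0.01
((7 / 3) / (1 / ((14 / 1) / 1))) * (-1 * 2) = -196 / 3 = -65.33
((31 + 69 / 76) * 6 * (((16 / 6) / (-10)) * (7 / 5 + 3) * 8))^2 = 1165812736 / 361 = 3229398.16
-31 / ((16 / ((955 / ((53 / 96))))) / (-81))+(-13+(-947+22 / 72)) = 516137983 / 1908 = 270512.57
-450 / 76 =-225 / 38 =-5.92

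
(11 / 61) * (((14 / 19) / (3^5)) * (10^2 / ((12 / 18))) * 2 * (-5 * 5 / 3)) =-385000 / 281637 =-1.37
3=3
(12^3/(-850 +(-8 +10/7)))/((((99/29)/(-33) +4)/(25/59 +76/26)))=-225115632/129919829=-1.73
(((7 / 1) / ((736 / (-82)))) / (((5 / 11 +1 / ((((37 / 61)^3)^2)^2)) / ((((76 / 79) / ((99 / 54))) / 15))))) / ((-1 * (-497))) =-5128119612549387483899 / 37709718138463826999491695520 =-0.00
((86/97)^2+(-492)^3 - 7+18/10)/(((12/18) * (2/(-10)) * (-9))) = -933807906769/9409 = -99246243.68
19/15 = 1.27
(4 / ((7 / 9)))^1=5.14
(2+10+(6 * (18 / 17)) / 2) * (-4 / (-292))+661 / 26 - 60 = -1108951 / 32266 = -34.37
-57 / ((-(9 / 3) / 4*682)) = 38 / 341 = 0.11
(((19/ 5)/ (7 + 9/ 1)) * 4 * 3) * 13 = 741/ 20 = 37.05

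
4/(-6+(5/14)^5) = -2151296/3223819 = -0.67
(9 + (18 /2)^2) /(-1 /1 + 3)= 45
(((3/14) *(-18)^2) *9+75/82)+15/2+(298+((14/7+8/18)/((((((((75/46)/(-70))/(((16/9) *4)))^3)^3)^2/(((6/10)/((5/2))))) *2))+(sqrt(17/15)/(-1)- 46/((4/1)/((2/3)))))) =743857458150709153027620617593534214581306448116207328867274555320970316640979716145944/4774753910028218402235597182178497314453125- sqrt(255)/15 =155789695587958169080458100000000000000000000.00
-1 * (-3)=3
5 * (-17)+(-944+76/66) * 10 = -313945/33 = -9513.48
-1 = -1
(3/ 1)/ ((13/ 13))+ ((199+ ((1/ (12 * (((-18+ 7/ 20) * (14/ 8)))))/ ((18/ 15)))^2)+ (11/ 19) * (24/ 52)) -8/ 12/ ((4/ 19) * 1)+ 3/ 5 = 243953308697167/ 1221595608870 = 199.70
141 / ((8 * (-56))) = -141 / 448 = -0.31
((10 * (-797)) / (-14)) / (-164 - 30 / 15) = -3985 / 1162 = -3.43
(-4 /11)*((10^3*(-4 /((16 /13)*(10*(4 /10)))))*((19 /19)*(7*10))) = 20681.82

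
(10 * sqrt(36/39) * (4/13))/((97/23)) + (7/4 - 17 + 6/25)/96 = -1501/9600 + 1840 * sqrt(39)/16393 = 0.54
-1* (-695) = 695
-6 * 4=-24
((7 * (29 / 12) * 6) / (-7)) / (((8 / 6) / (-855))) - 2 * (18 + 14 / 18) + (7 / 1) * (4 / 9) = 666985 / 72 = 9263.68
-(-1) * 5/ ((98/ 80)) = 200/ 49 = 4.08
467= 467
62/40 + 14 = 311/20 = 15.55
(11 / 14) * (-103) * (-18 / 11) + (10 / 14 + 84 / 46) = 21730 / 161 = 134.97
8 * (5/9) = 40/9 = 4.44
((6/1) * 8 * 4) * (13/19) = 2496/19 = 131.37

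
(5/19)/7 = 5/133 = 0.04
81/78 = 27/26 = 1.04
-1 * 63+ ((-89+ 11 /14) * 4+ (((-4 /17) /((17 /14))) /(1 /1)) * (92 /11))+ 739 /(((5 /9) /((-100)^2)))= 296000115867 /22253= 13301582.52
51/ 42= 17/ 14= 1.21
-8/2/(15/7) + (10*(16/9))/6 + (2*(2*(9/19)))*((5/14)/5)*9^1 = 41554/17955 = 2.31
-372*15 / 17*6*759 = -25411320 / 17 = -1494783.53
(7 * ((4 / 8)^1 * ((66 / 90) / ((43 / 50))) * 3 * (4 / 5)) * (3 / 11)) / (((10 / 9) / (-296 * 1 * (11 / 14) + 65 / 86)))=-3767931 / 9245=-407.56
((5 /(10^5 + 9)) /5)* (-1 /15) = -1 /1500135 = -0.00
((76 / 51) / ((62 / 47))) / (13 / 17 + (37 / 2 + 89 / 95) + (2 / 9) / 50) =5090100 / 91045171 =0.06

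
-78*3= -234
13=13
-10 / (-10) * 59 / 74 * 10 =295 / 37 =7.97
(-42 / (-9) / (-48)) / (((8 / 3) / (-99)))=231 / 64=3.61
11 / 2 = 5.50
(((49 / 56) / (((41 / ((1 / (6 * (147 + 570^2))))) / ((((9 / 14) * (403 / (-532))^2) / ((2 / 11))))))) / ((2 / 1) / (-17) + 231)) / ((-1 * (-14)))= 30370483 / 4421602523504588800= 0.00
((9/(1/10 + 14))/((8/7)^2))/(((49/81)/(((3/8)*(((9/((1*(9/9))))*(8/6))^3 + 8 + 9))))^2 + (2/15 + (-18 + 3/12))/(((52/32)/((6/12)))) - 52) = -1718043284104875/201865294053240992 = -0.01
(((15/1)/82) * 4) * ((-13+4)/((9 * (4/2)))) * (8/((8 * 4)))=-15/164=-0.09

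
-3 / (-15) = 1 / 5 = 0.20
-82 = -82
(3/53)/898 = 3/47594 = 0.00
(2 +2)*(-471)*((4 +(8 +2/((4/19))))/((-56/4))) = 20253/7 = 2893.29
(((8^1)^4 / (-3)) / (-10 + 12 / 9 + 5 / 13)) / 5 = 53248 / 1615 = 32.97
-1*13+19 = 6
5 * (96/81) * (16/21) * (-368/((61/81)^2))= -76308480/26047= -2929.65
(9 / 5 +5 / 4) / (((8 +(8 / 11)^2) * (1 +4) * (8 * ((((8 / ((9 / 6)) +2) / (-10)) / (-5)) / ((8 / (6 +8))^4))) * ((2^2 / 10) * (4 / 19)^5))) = 8307312145 / 211441664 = 39.29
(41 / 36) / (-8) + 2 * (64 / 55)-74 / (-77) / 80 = 4429 / 2016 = 2.20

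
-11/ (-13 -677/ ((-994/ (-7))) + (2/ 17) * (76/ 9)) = 238986/ 364435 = 0.66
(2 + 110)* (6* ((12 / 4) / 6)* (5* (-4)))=-6720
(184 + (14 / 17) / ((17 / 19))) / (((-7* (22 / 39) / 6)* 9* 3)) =-231582 / 22253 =-10.41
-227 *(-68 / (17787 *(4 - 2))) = 7718 / 17787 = 0.43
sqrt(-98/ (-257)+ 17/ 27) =sqrt(5408565)/ 2313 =1.01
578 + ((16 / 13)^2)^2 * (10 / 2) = 16835938 / 28561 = 589.47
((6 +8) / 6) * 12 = 28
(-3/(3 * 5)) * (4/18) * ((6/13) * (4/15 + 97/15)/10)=-202/14625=-0.01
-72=-72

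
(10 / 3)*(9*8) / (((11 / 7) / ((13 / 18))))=3640 / 33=110.30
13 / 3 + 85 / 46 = 853 / 138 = 6.18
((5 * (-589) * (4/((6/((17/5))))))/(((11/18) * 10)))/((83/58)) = -763.31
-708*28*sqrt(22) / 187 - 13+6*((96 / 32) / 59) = -19824*sqrt(22) / 187 - 749 / 59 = -509.93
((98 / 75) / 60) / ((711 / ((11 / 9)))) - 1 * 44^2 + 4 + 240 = -24360992461 / 14397750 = -1692.00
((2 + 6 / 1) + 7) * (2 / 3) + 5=15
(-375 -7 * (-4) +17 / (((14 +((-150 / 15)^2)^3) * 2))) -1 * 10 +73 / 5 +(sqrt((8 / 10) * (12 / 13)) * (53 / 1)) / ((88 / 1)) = -341.88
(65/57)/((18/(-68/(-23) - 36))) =-1300/621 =-2.09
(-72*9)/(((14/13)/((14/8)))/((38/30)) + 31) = -160056/7777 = -20.58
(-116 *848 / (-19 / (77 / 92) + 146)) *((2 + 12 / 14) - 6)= 11902528 / 4747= 2507.38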